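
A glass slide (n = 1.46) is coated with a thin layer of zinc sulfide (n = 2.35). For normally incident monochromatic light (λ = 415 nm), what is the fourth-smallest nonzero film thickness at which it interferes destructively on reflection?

At the upper boundary (n = 1.0 to n = 2.35) the reflected ray undergoes a half-wave phase shift.
At the lower boundary (n = 2.35 to n = 1.46) the reflected ray undergoes no phase shift.
Net: one phase inversion between the two reflected rays.
For weak reflection here: 2 n t = m λ.
The fourth-smallest nonzero thickness corresponds to m = 4: t = m λ / (2 n) = 4.00 × 415 / (2 × 2.35) = 353 nm.

353 nm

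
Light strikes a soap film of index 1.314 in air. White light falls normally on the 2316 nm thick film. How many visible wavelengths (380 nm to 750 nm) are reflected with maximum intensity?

8

Ray reflecting at the top interface goes from n = 1.0 toward n = 1.314: a half-wave phase shift.
Ray reflecting at the bottom interface goes from n = 1.314 toward n = 1.0: no phase shift.
The two reflections differ by half a wavelength.
So the condition for constructive reflection is 2 n t = (m + ½) λ.
λ = 2 n t / (m + ½) = 6086 / (m + ½) nm.
m=7: 812 nm (IR); m=8: 716 nm (visible); m=9: 641 nm (visible); m=10: 580 nm (visible); m=11: 529 nm (visible); m=12: 487 nm (visible); m=13: 451 nm (visible); m=14: 420 nm (visible); m=15: 393 nm (visible); m=16: 369 nm (UV).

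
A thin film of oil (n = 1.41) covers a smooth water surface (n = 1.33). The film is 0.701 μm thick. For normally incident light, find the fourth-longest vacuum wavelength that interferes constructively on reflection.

565 nm

At the upper boundary (n = 1.0 to n = 1.41) the reflected ray undergoes a half-wave phase shift.
Ray reflecting at the bottom interface goes from n = 1.41 toward n = 1.33: no phase shift.
Net: one phase inversion between the two reflected rays.
So the condition for constructive reflection is 2 n t = (m + ½) λ.
λ = 2 n t / (m + ½). The fourth-longest wavelength is m = 3: λ = 2 × 1.41 × 701 / 3.50 = 565 nm.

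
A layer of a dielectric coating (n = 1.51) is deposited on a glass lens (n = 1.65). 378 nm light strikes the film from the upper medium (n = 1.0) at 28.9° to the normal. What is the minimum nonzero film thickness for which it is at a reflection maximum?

132 nm

Top surface (1.0 → 1.51): reflection off a higher-index medium gives a half-wave phase shift.
Ray reflecting at the bottom interface goes from n = 1.51 toward n = 1.65: a half-wave phase shift.
Zero or two π shifts → no net half-wave offset.
With no net inversion, constructive interference in reflection requires 2 n t cos θ_r = m λ.
Snell's law: 1.0 sin 28.9° = 1.51 sin θ_r → sin θ_r = 0.320, cos θ_r = 0.947.
Minimum nonzero at m = 1: t = λ / (2 n cos θ_r) = 378 / (2 × 1.51 × 0.947) = 132 nm.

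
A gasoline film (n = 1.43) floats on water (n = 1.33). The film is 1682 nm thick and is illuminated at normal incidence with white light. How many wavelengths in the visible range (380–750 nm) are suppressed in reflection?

6

Top surface (1.0 → 1.43): reflection off a higher-index medium gives a half-wave phase shift.
At the lower boundary (n = 1.43 to n = 1.33) the reflected ray undergoes no phase shift.
Exactly one π shift → a net half-wave offset.
With one net inversion, destructive interference in reflection requires 2 n t = m λ.
λ = 2 n t / m = 4811 / m nm.
m=6: 802 nm (IR); m=7: 687 nm (visible); m=8: 601 nm (visible); m=9: 535 nm (visible); m=10: 481 nm (visible); m=11: 437 nm (visible); m=12: 401 nm (visible); m=13: 370 nm (UV).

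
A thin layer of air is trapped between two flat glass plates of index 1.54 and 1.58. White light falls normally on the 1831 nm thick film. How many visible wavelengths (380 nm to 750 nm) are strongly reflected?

Top surface (1.54 → 1.0): reflection off a lower-index medium gives no phase shift.
Bottom surface (1.0 → 1.58): reflection off a higher-index medium gives a half-wave phase shift.
Exactly one π shift → a net half-wave offset.
So the condition for constructive reflection is 2 n t = (m + ½) λ.
λ = 2 n t / (m + ½) = 3662 / (m + ½) nm.
m=4: 814 nm (IR); m=5: 666 nm (visible); m=6: 563 nm (visible); m=7: 488 nm (visible); m=8: 431 nm (visible); m=9: 385 nm (visible); m=10: 349 nm (UV).

5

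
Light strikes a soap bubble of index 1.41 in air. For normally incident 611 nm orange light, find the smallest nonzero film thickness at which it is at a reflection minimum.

217 nm

Top surface (1.0 → 1.41): reflection off a higher-index medium gives a half-wave phase shift.
Bottom surface (1.41 → 1.0): reflection off a lower-index medium gives no phase shift.
Net: one phase inversion between the two reflected rays.
So the condition for destructive reflection is 2 n t = m λ.
Minimum nonzero at m = 1: t = λ / (2 n) = 611 / (2 × 1.41) = 217 nm.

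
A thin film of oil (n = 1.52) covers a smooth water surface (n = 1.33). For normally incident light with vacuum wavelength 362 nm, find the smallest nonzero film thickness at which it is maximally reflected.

Top surface (1.0 → 1.52): reflection off a higher-index medium gives a half-wave phase shift.
At the lower boundary (n = 1.52 to n = 1.33) the reflected ray undergoes no phase shift.
Net: one phase inversion between the two reflected rays.
For maximum reflection here: 2 n t = (m + ½) λ.
Minimum at m = 0: t = λ / (4 n) = 362 / (4 × 1.52) = 59.5 nm.

59.5 nm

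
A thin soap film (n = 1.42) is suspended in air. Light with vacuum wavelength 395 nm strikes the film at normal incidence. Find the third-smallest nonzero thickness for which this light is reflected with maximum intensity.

348 nm

Top surface (1.0 → 1.42): reflection off a higher-index medium gives a half-wave phase shift.
Bottom surface (1.42 → 1.0): reflection off a lower-index medium gives no phase shift.
The two reflections differ by half a wavelength.
With one net inversion, constructive interference in reflection requires 2 n t = (m + ½) λ.
The third-smallest nonzero thickness corresponds to m = 2: t = (m + ½) λ / (2 n) = 2.50 × 395 / (2 × 1.42) = 348 nm.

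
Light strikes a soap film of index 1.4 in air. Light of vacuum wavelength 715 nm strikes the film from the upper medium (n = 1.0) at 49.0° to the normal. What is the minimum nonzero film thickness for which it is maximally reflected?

152 nm

Top surface (1.0 → 1.4): reflection off a higher-index medium gives a half-wave phase shift.
At the lower boundary (n = 1.4 to n = 1.0) the reflected ray undergoes no phase shift.
The two reflections differ by half a wavelength.
With one net inversion, constructive interference in reflection requires 2 n t cos θ_r = (m + ½) λ.
Snell's law: 1.0 sin 49.0° = 1.4 sin θ_r → sin θ_r = 0.539, cos θ_r = 0.842.
Minimum at m = 0: t = λ / (4 n cos θ_r) = 715 / (4 × 1.4 × 0.842) = 152 nm.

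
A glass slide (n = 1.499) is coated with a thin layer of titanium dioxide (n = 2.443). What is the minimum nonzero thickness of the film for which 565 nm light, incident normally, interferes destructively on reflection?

116 nm

Top surface (1.0 → 2.443): reflection off a higher-index medium gives a half-wave phase shift.
Bottom surface (2.443 → 1.499): reflection off a lower-index medium gives no phase shift.
The two reflections differ by half a wavelength.
So the condition for destructive reflection is 2 n t = m λ.
Minimum nonzero at m = 1: t = λ / (2 n) = 565 / (2 × 2.443) = 116 nm.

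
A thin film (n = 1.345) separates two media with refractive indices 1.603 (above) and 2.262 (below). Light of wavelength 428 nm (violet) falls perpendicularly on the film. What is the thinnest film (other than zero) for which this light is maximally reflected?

79.6 nm

Ray reflecting at the top interface goes from n = 1.603 toward n = 1.345: no phase shift.
Ray reflecting at the bottom interface goes from n = 1.345 toward n = 2.262: a half-wave phase shift.
Exactly one π shift → a net half-wave offset.
With one net inversion, constructive interference in reflection requires 2 n t = (m + ½) λ.
Minimum at m = 0: t = λ / (4 n) = 428 / (4 × 1.345) = 79.6 nm.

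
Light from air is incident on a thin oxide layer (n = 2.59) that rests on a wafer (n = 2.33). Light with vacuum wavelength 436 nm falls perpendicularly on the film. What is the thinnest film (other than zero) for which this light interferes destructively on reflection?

Top surface (1.0 → 2.59): reflection off a higher-index medium gives a half-wave phase shift.
Bottom surface (2.59 → 2.33): reflection off a lower-index medium gives no phase shift.
The two reflections differ by half a wavelength.
So the condition for destructive reflection is 2 n t = m λ.
Minimum nonzero at m = 1: t = λ / (2 n) = 436 / (2 × 2.59) = 84.2 nm.

84.2 nm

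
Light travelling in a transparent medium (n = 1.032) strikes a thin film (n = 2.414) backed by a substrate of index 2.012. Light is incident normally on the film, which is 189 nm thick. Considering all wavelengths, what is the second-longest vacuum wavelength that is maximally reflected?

Top surface (1.032 → 2.414): reflection off a higher-index medium gives a half-wave phase shift.
Bottom surface (2.414 → 2.012): reflection off a lower-index medium gives no phase shift.
Exactly one π shift → a net half-wave offset.
With one net inversion, constructive interference in reflection requires 2 n t = (m + ½) λ.
λ = 2 n t / (m + ½). The second-longest wavelength is m = 1: λ = 2 × 2.414 × 189 / 1.50 = 608 nm.

608 nm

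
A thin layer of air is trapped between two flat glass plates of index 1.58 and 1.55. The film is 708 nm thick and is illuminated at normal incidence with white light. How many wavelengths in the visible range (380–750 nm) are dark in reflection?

Ray reflecting at the top interface goes from n = 1.58 toward n = 1.0: no phase shift.
Bottom surface (1.0 → 1.55): reflection off a higher-index medium gives a half-wave phase shift.
The two reflections differ by half a wavelength.
So the condition for destructive reflection is 2 n t = m λ.
λ = 2 n t / m = 1416 / m nm.
m=1: 1416 nm (IR); m=2: 708 nm (visible); m=3: 472 nm (visible); m=4: 354 nm (UV).

2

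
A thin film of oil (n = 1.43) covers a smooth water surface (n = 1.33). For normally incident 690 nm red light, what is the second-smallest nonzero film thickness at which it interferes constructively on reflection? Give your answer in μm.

At the upper boundary (n = 1.0 to n = 1.43) the reflected ray undergoes a half-wave phase shift.
At the lower boundary (n = 1.43 to n = 1.33) the reflected ray undergoes no phase shift.
Exactly one π shift → a net half-wave offset.
With one net inversion, constructive interference in reflection requires 2 n t = (m + ½) λ.
The second-smallest nonzero thickness corresponds to m = 1: t = (m + ½) λ / (2 n) = 1.50 × 690 / (2 × 1.43) = 362 nm.

0.362 μm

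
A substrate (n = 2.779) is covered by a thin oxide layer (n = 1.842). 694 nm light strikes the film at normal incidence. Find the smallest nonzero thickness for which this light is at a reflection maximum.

At the upper boundary (n = 1.0 to n = 1.842) the reflected ray undergoes a half-wave phase shift.
At the lower boundary (n = 1.842 to n = 2.779) the reflected ray undergoes a half-wave phase shift.
Zero or two π shifts → no net half-wave offset.
So the condition for constructive reflection is 2 n t = m λ.
The smallest nonzero thickness corresponds to m = 1: t = m λ / (2 n) = 1.00 × 694 / (2 × 1.842) = 188 nm.

188 nm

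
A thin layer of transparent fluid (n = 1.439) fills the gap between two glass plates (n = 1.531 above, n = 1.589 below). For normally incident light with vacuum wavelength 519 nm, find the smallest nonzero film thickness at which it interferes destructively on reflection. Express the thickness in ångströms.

1803 Å

At the upper boundary (n = 1.531 to n = 1.439) the reflected ray undergoes no phase shift.
At the lower boundary (n = 1.439 to n = 1.589) the reflected ray undergoes a half-wave phase shift.
Net: one phase inversion between the two reflected rays.
So the condition for destructive reflection is 2 n t = m λ.
Minimum nonzero at m = 1: t = λ / (2 n) = 519 / (2 × 1.439) = 180 nm.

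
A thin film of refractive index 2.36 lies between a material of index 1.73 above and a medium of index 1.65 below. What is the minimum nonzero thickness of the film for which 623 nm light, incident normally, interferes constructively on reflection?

Top surface (1.73 → 2.36): reflection off a higher-index medium gives a half-wave phase shift.
Bottom surface (2.36 → 1.65): reflection off a lower-index medium gives no phase shift.
The two reflections differ by half a wavelength.
With one net inversion, constructive interference in reflection requires 2 n t = (m + ½) λ.
Minimum at m = 0: t = λ / (4 n) = 623 / (4 × 2.36) = 66.0 nm.

66.0 nm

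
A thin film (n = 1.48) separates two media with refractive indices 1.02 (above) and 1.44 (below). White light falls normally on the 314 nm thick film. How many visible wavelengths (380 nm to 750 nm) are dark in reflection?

Top surface (1.02 → 1.48): reflection off a higher-index medium gives a half-wave phase shift.
At the lower boundary (n = 1.48 to n = 1.44) the reflected ray undergoes no phase shift.
Exactly one π shift → a net half-wave offset.
With one net inversion, destructive interference in reflection requires 2 n t = m λ.
λ = 2 n t / m = 929 / m nm.
m=1: 929 nm (IR); m=2: 465 nm (visible); m=3: 310 nm (UV).

1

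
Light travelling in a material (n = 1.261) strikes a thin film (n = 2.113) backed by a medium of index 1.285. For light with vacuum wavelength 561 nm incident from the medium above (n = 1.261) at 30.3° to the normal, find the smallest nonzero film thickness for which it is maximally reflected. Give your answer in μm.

Top surface (1.261 → 2.113): reflection off a higher-index medium gives a half-wave phase shift.
Ray reflecting at the bottom interface goes from n = 2.113 toward n = 1.285: no phase shift.
The two reflections differ by half a wavelength.
With one net inversion, constructive interference in reflection requires 2 n t cos θ_r = (m + ½) λ.
Snell's law: 1.261 sin 30.3° = 2.113 sin θ_r → sin θ_r = 0.301, cos θ_r = 0.954.
Minimum at m = 0: t = λ / (4 n cos θ_r) = 561 / (4 × 2.113 × 0.954) = 69.6 nm.

0.0696 μm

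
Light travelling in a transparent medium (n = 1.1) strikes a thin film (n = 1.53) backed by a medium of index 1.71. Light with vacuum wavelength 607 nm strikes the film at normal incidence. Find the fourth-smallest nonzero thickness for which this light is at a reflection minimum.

694 nm

Ray reflecting at the top interface goes from n = 1.1 toward n = 1.53: a half-wave phase shift.
At the lower boundary (n = 1.53 to n = 1.71) the reflected ray undergoes a half-wave phase shift.
The two reflections carry the same phase change, so no net offset.
With no net inversion, destructive interference in reflection requires 2 n t = (m + ½) λ.
The fourth-smallest nonzero thickness corresponds to m = 3: t = (m + ½) λ / (2 n) = 3.50 × 607 / (2 × 1.53) = 694 nm.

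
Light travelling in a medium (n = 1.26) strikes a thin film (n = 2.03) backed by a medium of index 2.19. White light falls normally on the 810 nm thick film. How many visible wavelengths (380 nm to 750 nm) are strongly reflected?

4

Ray reflecting at the top interface goes from n = 1.26 toward n = 2.03: a half-wave phase shift.
Bottom surface (2.03 → 2.19): reflection off a higher-index medium gives a half-wave phase shift.
The two reflections carry the same phase change, so no net offset.
So the condition for constructive reflection is 2 n t = m λ.
λ = 2 n t / m = 3289 / m nm.
m=4: 822 nm (IR); m=5: 658 nm (visible); m=6: 548 nm (visible); m=7: 470 nm (visible); m=8: 411 nm (visible); m=9: 365 nm (UV).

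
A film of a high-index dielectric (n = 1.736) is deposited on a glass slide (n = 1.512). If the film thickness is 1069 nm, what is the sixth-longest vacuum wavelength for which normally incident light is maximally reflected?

675 nm

Top surface (1.0 → 1.736): reflection off a higher-index medium gives a half-wave phase shift.
At the lower boundary (n = 1.736 to n = 1.512) the reflected ray undergoes no phase shift.
The two reflections differ by half a wavelength.
For strong reflection here: 2 n t = (m + ½) λ.
λ = 2 n t / (m + ½). The sixth-longest wavelength is m = 5: λ = 2 × 1.736 × 1069 / 5.50 = 675 nm.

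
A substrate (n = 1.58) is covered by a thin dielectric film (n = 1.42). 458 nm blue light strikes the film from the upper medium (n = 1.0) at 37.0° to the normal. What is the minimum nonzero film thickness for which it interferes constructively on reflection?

Top surface (1.0 → 1.42): reflection off a higher-index medium gives a half-wave phase shift.
At the lower boundary (n = 1.42 to n = 1.58) the reflected ray undergoes a half-wave phase shift.
Net: no relative phase inversion (both shifts match).
So the condition for constructive reflection is 2 n t cos θ_r = m λ.
Snell's law: 1.0 sin 37.0° = 1.42 sin θ_r → sin θ_r = 0.424, cos θ_r = 0.906.
Minimum nonzero at m = 1: t = λ / (2 n cos θ_r) = 458 / (2 × 1.42 × 0.906) = 178 nm.

178 nm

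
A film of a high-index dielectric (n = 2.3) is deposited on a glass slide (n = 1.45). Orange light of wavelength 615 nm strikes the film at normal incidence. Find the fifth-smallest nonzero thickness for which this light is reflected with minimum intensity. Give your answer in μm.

0.668 μm

At the upper boundary (n = 1.0 to n = 2.3) the reflected ray undergoes a half-wave phase shift.
At the lower boundary (n = 2.3 to n = 1.45) the reflected ray undergoes no phase shift.
Exactly one π shift → a net half-wave offset.
With one net inversion, destructive interference in reflection requires 2 n t = m λ.
The fifth-smallest nonzero thickness corresponds to m = 5: t = m λ / (2 n) = 5.00 × 615 / (2 × 2.3) = 668 nm.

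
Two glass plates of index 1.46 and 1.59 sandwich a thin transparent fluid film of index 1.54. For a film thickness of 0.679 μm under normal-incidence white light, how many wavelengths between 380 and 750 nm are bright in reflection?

3

Top surface (1.46 → 1.54): reflection off a higher-index medium gives a half-wave phase shift.
At the lower boundary (n = 1.54 to n = 1.59) the reflected ray undergoes a half-wave phase shift.
Zero or two π shifts → no net half-wave offset.
With no net inversion, constructive interference in reflection requires 2 n t = m λ.
λ = 2 n t / m = 2091 / m nm.
m=2: 1046 nm (IR); m=3: 697 nm (visible); m=4: 523 nm (visible); m=5: 418 nm (visible); m=6: 349 nm (UV).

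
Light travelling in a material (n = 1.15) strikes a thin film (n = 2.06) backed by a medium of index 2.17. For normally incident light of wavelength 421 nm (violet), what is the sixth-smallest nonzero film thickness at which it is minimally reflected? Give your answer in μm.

At the upper boundary (n = 1.15 to n = 2.06) the reflected ray undergoes a half-wave phase shift.
At the lower boundary (n = 2.06 to n = 2.17) the reflected ray undergoes a half-wave phase shift.
Zero or two π shifts → no net half-wave offset.
So the condition for destructive reflection is 2 n t = (m + ½) λ.
The sixth-smallest nonzero thickness corresponds to m = 5: t = (m + ½) λ / (2 n) = 5.50 × 421 / (2 × 2.06) = 562 nm.

0.562 μm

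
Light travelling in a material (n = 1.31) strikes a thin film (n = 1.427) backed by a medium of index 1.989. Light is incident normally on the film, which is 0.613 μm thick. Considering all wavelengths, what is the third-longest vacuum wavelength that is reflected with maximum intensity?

At the upper boundary (n = 1.31 to n = 1.427) the reflected ray undergoes a half-wave phase shift.
Bottom surface (1.427 → 1.989): reflection off a higher-index medium gives a half-wave phase shift.
Net: no relative phase inversion (both shifts match).
With no net inversion, constructive interference in reflection requires 2 n t = m λ.
λ = 2 n t / m. The third-longest wavelength is m = 3: λ = 2 × 1.427 × 613 / 3.00 = 583 nm.

583 nm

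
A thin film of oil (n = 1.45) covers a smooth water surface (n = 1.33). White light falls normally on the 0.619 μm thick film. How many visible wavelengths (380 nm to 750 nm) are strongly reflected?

3

Ray reflecting at the top interface goes from n = 1.0 toward n = 1.45: a half-wave phase shift.
At the lower boundary (n = 1.45 to n = 1.33) the reflected ray undergoes no phase shift.
Exactly one π shift → a net half-wave offset.
So the condition for constructive reflection is 2 n t = (m + ½) λ.
λ = 2 n t / (m + ½) = 1795 / (m + ½) nm.
m=1: 1197 nm (IR); m=2: 718 nm (visible); m=3: 513 nm (visible); m=4: 399 nm (visible); m=5: 326 nm (UV).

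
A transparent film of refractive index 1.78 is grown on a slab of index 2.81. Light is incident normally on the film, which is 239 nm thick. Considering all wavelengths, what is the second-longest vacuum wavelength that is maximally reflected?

425 nm

At the upper boundary (n = 1.0 to n = 1.78) the reflected ray undergoes a half-wave phase shift.
Ray reflecting at the bottom interface goes from n = 1.78 toward n = 2.81: a half-wave phase shift.
Zero or two π shifts → no net half-wave offset.
With no net inversion, constructive interference in reflection requires 2 n t = m λ.
λ = 2 n t / m. The second-longest wavelength is m = 2: λ = 2 × 1.78 × 239 / 2.00 = 425 nm.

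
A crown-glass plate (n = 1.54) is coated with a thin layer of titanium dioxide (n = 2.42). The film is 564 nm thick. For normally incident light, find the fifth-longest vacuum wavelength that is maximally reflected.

Ray reflecting at the top interface goes from n = 1.0 toward n = 2.42: a half-wave phase shift.
Ray reflecting at the bottom interface goes from n = 2.42 toward n = 1.54: no phase shift.
Net: one phase inversion between the two reflected rays.
So the condition for constructive reflection is 2 n t = (m + ½) λ.
λ = 2 n t / (m + ½). The fifth-longest wavelength is m = 4: λ = 2 × 2.42 × 564 / 4.50 = 607 nm.

607 nm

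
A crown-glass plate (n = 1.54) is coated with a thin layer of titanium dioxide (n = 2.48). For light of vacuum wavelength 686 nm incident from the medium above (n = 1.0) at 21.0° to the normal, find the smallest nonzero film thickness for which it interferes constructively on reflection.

69.9 nm

Top surface (1.0 → 2.48): reflection off a higher-index medium gives a half-wave phase shift.
At the lower boundary (n = 2.48 to n = 1.54) the reflected ray undergoes no phase shift.
Exactly one π shift → a net half-wave offset.
With one net inversion, constructive interference in reflection requires 2 n t cos θ_r = (m + ½) λ.
Snell's law: 1.0 sin 21.0° = 2.48 sin θ_r → sin θ_r = 0.145, cos θ_r = 0.990.
Minimum at m = 0: t = λ / (4 n cos θ_r) = 686 / (4 × 2.48 × 0.990) = 69.9 nm.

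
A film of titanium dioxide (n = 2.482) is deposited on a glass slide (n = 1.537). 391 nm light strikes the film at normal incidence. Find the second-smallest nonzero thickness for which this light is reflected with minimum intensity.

158 nm

Ray reflecting at the top interface goes from n = 1.0 toward n = 2.482: a half-wave phase shift.
At the lower boundary (n = 2.482 to n = 1.537) the reflected ray undergoes no phase shift.
Net: one phase inversion between the two reflected rays.
For weak reflection here: 2 n t = m λ.
The second-smallest nonzero thickness corresponds to m = 2: t = m λ / (2 n) = 2.00 × 391 / (2 × 2.482) = 158 nm.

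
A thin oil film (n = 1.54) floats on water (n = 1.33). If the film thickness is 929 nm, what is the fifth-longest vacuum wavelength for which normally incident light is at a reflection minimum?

572 nm

Top surface (1.0 → 1.54): reflection off a higher-index medium gives a half-wave phase shift.
At the lower boundary (n = 1.54 to n = 1.33) the reflected ray undergoes no phase shift.
The two reflections differ by half a wavelength.
For weak reflection here: 2 n t = m λ.
λ = 2 n t / m. The fifth-longest wavelength is m = 5: λ = 2 × 1.54 × 929 / 5.00 = 572 nm.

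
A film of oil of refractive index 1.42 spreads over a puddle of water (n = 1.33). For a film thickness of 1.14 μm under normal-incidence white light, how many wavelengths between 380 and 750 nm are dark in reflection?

At the upper boundary (n = 1.0 to n = 1.42) the reflected ray undergoes a half-wave phase shift.
Ray reflecting at the bottom interface goes from n = 1.42 toward n = 1.33: no phase shift.
Exactly one π shift → a net half-wave offset.
With one net inversion, destructive interference in reflection requires 2 n t = m λ.
λ = 2 n t / m = 3238 / m nm.
m=4: 809 nm (IR); m=5: 648 nm (visible); m=6: 540 nm (visible); m=7: 463 nm (visible); m=8: 405 nm (visible); m=9: 360 nm (UV).

4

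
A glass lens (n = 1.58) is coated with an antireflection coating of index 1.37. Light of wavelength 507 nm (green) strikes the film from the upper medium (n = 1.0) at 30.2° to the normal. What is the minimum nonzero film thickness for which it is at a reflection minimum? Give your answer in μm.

Ray reflecting at the top interface goes from n = 1.0 toward n = 1.37: a half-wave phase shift.
Bottom surface (1.37 → 1.58): reflection off a higher-index medium gives a half-wave phase shift.
Net: no relative phase inversion (both shifts match).
For weak reflection here: 2 n t cos θ_r = (m + ½) λ.
Snell's law: 1.0 sin 30.2° = 1.37 sin θ_r → sin θ_r = 0.367, cos θ_r = 0.930.
Minimum at m = 0: t = λ / (4 n cos θ_r) = 507 / (4 × 1.37 × 0.930) = 99.5 nm.

0.0995 μm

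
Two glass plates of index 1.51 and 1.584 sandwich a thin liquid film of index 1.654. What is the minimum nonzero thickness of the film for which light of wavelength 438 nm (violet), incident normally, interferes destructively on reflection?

At the upper boundary (n = 1.51 to n = 1.654) the reflected ray undergoes a half-wave phase shift.
Bottom surface (1.654 → 1.584): reflection off a lower-index medium gives no phase shift.
Exactly one π shift → a net half-wave offset.
So the condition for destructive reflection is 2 n t = m λ.
Minimum nonzero at m = 1: t = λ / (2 n) = 438 / (2 × 1.654) = 132 nm.

132 nm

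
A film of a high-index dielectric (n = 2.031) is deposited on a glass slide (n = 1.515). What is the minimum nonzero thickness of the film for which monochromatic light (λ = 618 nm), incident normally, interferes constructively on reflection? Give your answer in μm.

At the upper boundary (n = 1.0 to n = 2.031) the reflected ray undergoes a half-wave phase shift.
Ray reflecting at the bottom interface goes from n = 2.031 toward n = 1.515: no phase shift.
Net: one phase inversion between the two reflected rays.
With one net inversion, constructive interference in reflection requires 2 n t = (m + ½) λ.
Minimum at m = 0: t = λ / (4 n) = 618 / (4 × 2.031) = 76.1 nm.

0.0761 μm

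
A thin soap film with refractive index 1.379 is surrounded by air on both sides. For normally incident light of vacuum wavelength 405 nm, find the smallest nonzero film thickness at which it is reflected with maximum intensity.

73.4 nm

Top surface (1.0 → 1.379): reflection off a higher-index medium gives a half-wave phase shift.
Bottom surface (1.379 → 1.0): reflection off a lower-index medium gives no phase shift.
Net: one phase inversion between the two reflected rays.
For bright reflection here: 2 n t = (m + ½) λ.
Minimum at m = 0: t = λ / (4 n) = 405 / (4 × 1.379) = 73.4 nm.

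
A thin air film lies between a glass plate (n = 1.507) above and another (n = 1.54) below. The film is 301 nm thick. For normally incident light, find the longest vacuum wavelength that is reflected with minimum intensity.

Top surface (1.507 → 1.0): reflection off a lower-index medium gives no phase shift.
Ray reflecting at the bottom interface goes from n = 1.0 toward n = 1.54: a half-wave phase shift.
Exactly one π shift → a net half-wave offset.
So the condition for destructive reflection is 2 n t = m λ.
λ = 2 n t / m. The longest wavelength is m = 1: λ = 2 × 1.0 × 301 / 1.00 = 602 nm.

602 nm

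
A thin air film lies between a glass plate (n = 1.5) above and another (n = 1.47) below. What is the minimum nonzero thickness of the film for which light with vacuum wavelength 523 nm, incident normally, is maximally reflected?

131 nm

Top surface (1.5 → 1.0): reflection off a lower-index medium gives no phase shift.
Ray reflecting at the bottom interface goes from n = 1.0 toward n = 1.47: a half-wave phase shift.
Net: one phase inversion between the two reflected rays.
With one net inversion, constructive interference in reflection requires 2 n t = (m + ½) λ.
Minimum at m = 0: t = λ / (4 n) = 523 / (4 × 1.0) = 131 nm.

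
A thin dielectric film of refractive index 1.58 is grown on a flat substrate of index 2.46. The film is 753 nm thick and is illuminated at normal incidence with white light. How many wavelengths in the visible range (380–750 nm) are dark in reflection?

Ray reflecting at the top interface goes from n = 1.0 toward n = 1.58: a half-wave phase shift.
Ray reflecting at the bottom interface goes from n = 1.58 toward n = 2.46: a half-wave phase shift.
Net: no relative phase inversion (both shifts match).
So the condition for destructive reflection is 2 n t = (m + ½) λ.
λ = 2 n t / (m + ½) = 2379 / (m + ½) nm.
m=2: 952 nm (IR); m=3: 680 nm (visible); m=4: 529 nm (visible); m=5: 433 nm (visible); m=6: 366 nm (UV).

3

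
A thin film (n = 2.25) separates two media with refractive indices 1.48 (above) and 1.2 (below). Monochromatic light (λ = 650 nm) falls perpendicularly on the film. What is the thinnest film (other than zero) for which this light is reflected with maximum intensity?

Top surface (1.48 → 2.25): reflection off a higher-index medium gives a half-wave phase shift.
Bottom surface (2.25 → 1.2): reflection off a lower-index medium gives no phase shift.
Net: one phase inversion between the two reflected rays.
With one net inversion, constructive interference in reflection requires 2 n t = (m + ½) λ.
Minimum at m = 0: t = λ / (4 n) = 650 / (4 × 2.25) = 72.2 nm.

72.2 nm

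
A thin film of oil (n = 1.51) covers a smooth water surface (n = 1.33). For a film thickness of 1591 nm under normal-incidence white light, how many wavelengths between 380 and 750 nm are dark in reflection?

6

Top surface (1.0 → 1.51): reflection off a higher-index medium gives a half-wave phase shift.
Bottom surface (1.51 → 1.33): reflection off a lower-index medium gives no phase shift.
Net: one phase inversion between the two reflected rays.
So the condition for destructive reflection is 2 n t = m λ.
λ = 2 n t / m = 4805 / m nm.
m=6: 801 nm (IR); m=7: 686 nm (visible); m=8: 601 nm (visible); m=9: 534 nm (visible); m=10: 480 nm (visible); m=11: 437 nm (visible); m=12: 400 nm (visible); m=13: 370 nm (UV).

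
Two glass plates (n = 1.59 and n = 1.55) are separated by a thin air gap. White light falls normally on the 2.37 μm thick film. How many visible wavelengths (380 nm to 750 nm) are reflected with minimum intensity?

At the upper boundary (n = 1.59 to n = 1.0) the reflected ray undergoes no phase shift.
Ray reflecting at the bottom interface goes from n = 1.0 toward n = 1.55: a half-wave phase shift.
The two reflections differ by half a wavelength.
With one net inversion, destructive interference in reflection requires 2 n t = m λ.
λ = 2 n t / m = 4740 / m nm.
m=6: 790 nm (IR); m=7: 677 nm (visible); m=8: 593 nm (visible); m=9: 527 nm (visible); m=10: 474 nm (visible); m=11: 431 nm (visible); m=12: 395 nm (visible); m=13: 365 nm (UV).

6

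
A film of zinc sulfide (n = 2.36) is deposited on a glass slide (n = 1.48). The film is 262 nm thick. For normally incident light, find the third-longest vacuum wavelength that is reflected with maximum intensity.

495 nm

At the upper boundary (n = 1.0 to n = 2.36) the reflected ray undergoes a half-wave phase shift.
Ray reflecting at the bottom interface goes from n = 2.36 toward n = 1.48: no phase shift.
Exactly one π shift → a net half-wave offset.
So the condition for constructive reflection is 2 n t = (m + ½) λ.
λ = 2 n t / (m + ½). The third-longest wavelength is m = 2: λ = 2 × 2.36 × 262 / 2.50 = 495 nm.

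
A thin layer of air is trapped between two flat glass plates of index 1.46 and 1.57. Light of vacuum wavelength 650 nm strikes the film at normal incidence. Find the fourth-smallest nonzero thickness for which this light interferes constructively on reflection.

Top surface (1.46 → 1.0): reflection off a lower-index medium gives no phase shift.
Ray reflecting at the bottom interface goes from n = 1.0 toward n = 1.57: a half-wave phase shift.
Net: one phase inversion between the two reflected rays.
With one net inversion, constructive interference in reflection requires 2 n t = (m + ½) λ.
The fourth-smallest nonzero thickness corresponds to m = 3: t = (m + ½) λ / (2 n) = 3.50 × 650 / (2 × 1.0) = 1138 nm.

1138 nm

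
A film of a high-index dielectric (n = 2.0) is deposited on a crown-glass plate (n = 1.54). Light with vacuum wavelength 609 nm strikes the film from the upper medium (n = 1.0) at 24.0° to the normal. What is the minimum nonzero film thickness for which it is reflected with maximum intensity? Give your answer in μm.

Ray reflecting at the top interface goes from n = 1.0 toward n = 2.0: a half-wave phase shift.
At the lower boundary (n = 2.0 to n = 1.54) the reflected ray undergoes no phase shift.
The two reflections differ by half a wavelength.
So the condition for constructive reflection is 2 n t cos θ_r = (m + ½) λ.
Snell's law: 1.0 sin 24.0° = 2.0 sin θ_r → sin θ_r = 0.203, cos θ_r = 0.979.
Minimum at m = 0: t = λ / (4 n cos θ_r) = 609 / (4 × 2.0 × 0.979) = 77.7 nm.

0.0777 μm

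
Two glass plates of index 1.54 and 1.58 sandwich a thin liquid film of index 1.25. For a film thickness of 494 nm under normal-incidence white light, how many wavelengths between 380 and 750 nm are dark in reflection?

At the upper boundary (n = 1.54 to n = 1.25) the reflected ray undergoes no phase shift.
Ray reflecting at the bottom interface goes from n = 1.25 toward n = 1.58: a half-wave phase shift.
Exactly one π shift → a net half-wave offset.
So the condition for destructive reflection is 2 n t = m λ.
λ = 2 n t / m = 1235 / m nm.
m=1: 1235 nm (IR); m=2: 618 nm (visible); m=3: 412 nm (visible); m=4: 309 nm (UV).

2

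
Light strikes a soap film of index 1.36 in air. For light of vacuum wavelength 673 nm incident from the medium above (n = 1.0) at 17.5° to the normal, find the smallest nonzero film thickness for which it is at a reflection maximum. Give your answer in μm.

At the upper boundary (n = 1.0 to n = 1.36) the reflected ray undergoes a half-wave phase shift.
Bottom surface (1.36 → 1.0): reflection off a lower-index medium gives no phase shift.
The two reflections differ by half a wavelength.
With one net inversion, constructive interference in reflection requires 2 n t cos θ_r = (m + ½) λ.
Snell's law: 1.0 sin 17.5° = 1.36 sin θ_r → sin θ_r = 0.221, cos θ_r = 0.975.
Minimum at m = 0: t = λ / (4 n cos θ_r) = 673 / (4 × 1.36 × 0.975) = 127 nm.

0.127 μm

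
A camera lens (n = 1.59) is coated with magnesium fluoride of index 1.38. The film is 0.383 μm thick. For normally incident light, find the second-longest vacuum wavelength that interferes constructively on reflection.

529 nm

At the upper boundary (n = 1.0 to n = 1.38) the reflected ray undergoes a half-wave phase shift.
Bottom surface (1.38 → 1.59): reflection off a higher-index medium gives a half-wave phase shift.
Net: no relative phase inversion (both shifts match).
So the condition for constructive reflection is 2 n t = m λ.
λ = 2 n t / m. The second-longest wavelength is m = 2: λ = 2 × 1.38 × 383 / 2.00 = 529 nm.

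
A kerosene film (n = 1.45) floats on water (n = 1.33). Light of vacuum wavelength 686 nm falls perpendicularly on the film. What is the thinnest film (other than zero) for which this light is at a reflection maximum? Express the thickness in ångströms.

Ray reflecting at the top interface goes from n = 1.0 toward n = 1.45: a half-wave phase shift.
Bottom surface (1.45 → 1.33): reflection off a lower-index medium gives no phase shift.
Net: one phase inversion between the two reflected rays.
For maximum reflection here: 2 n t = (m + ½) λ.
Minimum at m = 0: t = λ / (4 n) = 686 / (4 × 1.45) = 118 nm.

1183 Å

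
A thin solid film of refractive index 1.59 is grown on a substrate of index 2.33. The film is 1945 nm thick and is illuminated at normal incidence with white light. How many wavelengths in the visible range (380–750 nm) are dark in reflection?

Ray reflecting at the top interface goes from n = 1.0 toward n = 1.59: a half-wave phase shift.
At the lower boundary (n = 1.59 to n = 2.33) the reflected ray undergoes a half-wave phase shift.
The two reflections carry the same phase change, so no net offset.
For dark reflection here: 2 n t = (m + ½) λ.
λ = 2 n t / (m + ½) = 6185 / (m + ½) nm.
m=7: 825 nm (IR); m=8: 728 nm (visible); m=9: 651 nm (visible); m=10: 589 nm (visible); m=11: 538 nm (visible); m=12: 495 nm (visible); m=13: 458 nm (visible); m=14: 427 nm (visible); m=15: 399 nm (visible); m=16: 375 nm (UV).

8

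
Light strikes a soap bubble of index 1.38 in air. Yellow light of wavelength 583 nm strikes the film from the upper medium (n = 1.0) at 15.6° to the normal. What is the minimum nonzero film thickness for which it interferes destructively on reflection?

At the upper boundary (n = 1.0 to n = 1.38) the reflected ray undergoes a half-wave phase shift.
Bottom surface (1.38 → 1.0): reflection off a lower-index medium gives no phase shift.
The two reflections differ by half a wavelength.
For weak reflection here: 2 n t cos θ_r = m λ.
Snell's law: 1.0 sin 15.6° = 1.38 sin θ_r → sin θ_r = 0.195, cos θ_r = 0.981.
Minimum nonzero at m = 1: t = λ / (2 n cos θ_r) = 583 / (2 × 1.38 × 0.981) = 215 nm.

215 nm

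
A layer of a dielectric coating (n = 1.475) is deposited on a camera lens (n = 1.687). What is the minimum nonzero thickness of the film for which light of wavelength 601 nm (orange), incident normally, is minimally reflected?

102 nm

Top surface (1.0 → 1.475): reflection off a higher-index medium gives a half-wave phase shift.
Ray reflecting at the bottom interface goes from n = 1.475 toward n = 1.687: a half-wave phase shift.
Net: no relative phase inversion (both shifts match).
So the condition for destructive reflection is 2 n t = (m + ½) λ.
Minimum at m = 0: t = λ / (4 n) = 601 / (4 × 1.475) = 102 nm.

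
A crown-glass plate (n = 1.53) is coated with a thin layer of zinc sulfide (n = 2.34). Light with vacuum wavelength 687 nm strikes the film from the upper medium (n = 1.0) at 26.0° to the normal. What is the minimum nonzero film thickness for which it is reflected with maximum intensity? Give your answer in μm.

0.0747 μm

Ray reflecting at the top interface goes from n = 1.0 toward n = 2.34: a half-wave phase shift.
At the lower boundary (n = 2.34 to n = 1.53) the reflected ray undergoes no phase shift.
The two reflections differ by half a wavelength.
So the condition for constructive reflection is 2 n t cos θ_r = (m + ½) λ.
Snell's law: 1.0 sin 26.0° = 2.34 sin θ_r → sin θ_r = 0.187, cos θ_r = 0.982.
Minimum at m = 0: t = λ / (4 n cos θ_r) = 687 / (4 × 2.34 × 0.982) = 74.7 nm.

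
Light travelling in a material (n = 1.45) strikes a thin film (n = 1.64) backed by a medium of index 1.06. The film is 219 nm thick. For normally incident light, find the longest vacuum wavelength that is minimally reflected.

718 nm

At the upper boundary (n = 1.45 to n = 1.64) the reflected ray undergoes a half-wave phase shift.
Bottom surface (1.64 → 1.06): reflection off a lower-index medium gives no phase shift.
Net: one phase inversion between the two reflected rays.
With one net inversion, destructive interference in reflection requires 2 n t = m λ.
λ = 2 n t / m. The longest wavelength is m = 1: λ = 2 × 1.64 × 219 / 1.00 = 718 nm.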